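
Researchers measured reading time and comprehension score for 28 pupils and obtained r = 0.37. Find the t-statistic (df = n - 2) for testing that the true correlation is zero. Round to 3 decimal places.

2.031

t = r·√(n−2) / √(1−r²) with r = 0.37, n = 28
  = 0.37·√26 / √(1 − 0.1369)
  = 0.37·5.099020 / 0.929032
  = 1.886637 / 0.929032 = 2.031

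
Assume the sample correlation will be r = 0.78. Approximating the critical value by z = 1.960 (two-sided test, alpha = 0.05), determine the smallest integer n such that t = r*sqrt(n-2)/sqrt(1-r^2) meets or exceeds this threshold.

5

r√(n−2)/√(1−r²) ≥ 1.960  ⇔  n−2 ≥ (1.960)²·(1−r²)/r²
(1−r²)/r² = (1−0.6084)/0.6084 = 0.6437
n ≥ 2 + 3.8416·0.6437 = 2 + 2.4728 = 4.4728
⌈4.4728⌉ = 5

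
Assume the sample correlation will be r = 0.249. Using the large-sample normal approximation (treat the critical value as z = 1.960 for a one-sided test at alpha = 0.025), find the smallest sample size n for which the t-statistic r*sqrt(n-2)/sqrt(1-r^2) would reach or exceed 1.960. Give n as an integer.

r√(n−2)/√(1−r²) ≥ 1.960  ⇔  n−2 ≥ (1.960)²·(1−r²)/r²
(1−r²)/r² = (1−0.062001)/0.062001 = 15.1288
n ≥ 2 + 3.8416·15.1288 = 2 + 58.1188 = 60.1188
⌈60.1188⌉ = 61

61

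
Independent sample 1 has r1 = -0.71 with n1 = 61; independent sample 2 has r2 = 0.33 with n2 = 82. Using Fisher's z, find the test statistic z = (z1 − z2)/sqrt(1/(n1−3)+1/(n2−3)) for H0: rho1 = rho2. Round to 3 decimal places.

-7.113

z1 = atanh(-0.71) = -0.887184,  z2 = atanh(0.33) = 0.342828
SE = √(1/(n1−3) + 1/(n2−3)) = √(1/58 + 1/79) = √(0.0172414 + 0.0126582) = √0.0298996 = 0.172915
z = (z1 − z2)/SE = (-0.887184 − 0.342828) / 0.172915 = -1.230012 / 0.172915 = -7.113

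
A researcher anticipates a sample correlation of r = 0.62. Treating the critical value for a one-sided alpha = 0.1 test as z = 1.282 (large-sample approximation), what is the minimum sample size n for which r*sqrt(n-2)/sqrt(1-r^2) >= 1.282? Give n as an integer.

Need r·√(n−2)/√(1−r²) ≥ 1.282
√(n−2) ≥ 1.282·√(1−0.3844) / 0.62 = 1.282·0.784602 / 0.62 = 1.6224
n−2 ≥ 2.6322  ⇒  n ≥ 4.6322
Smallest integer n = 5

5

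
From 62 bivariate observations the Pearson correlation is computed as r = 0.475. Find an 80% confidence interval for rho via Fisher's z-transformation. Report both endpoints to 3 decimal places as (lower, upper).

z_r = atanh(0.475) = 0.516508;  SE = 1/√(n−3) = 1/√59 = 0.130189
z-limits: 0.516508 ± 1.282·0.130189 = 0.516508 ± 0.166902 = [0.349606, 0.683410]
ρ-limits: (tanh 0.349606, tanh 0.683410) = (0.336, 0.594)

(0.336, 0.594)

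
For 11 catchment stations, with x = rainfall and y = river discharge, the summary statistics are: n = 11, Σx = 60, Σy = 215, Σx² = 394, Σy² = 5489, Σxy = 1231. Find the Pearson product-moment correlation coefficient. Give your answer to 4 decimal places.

Numerator: nΣxy − (Σx)(Σy) = 11·1231 − (60)(215) = 641
Denominator: √[(nΣx²−(Σx)²)(nΣy²−(Σy)²)]
  nΣx²−(Σx)² = 11·394 − 3600 = 734;  nΣy²−(Σy)² = 11·5489 − 46225 = 14154
  √(734·14154) = √10389036 = 3223.2028
r = 641 / 3223.2028 = 0.1989

0.1989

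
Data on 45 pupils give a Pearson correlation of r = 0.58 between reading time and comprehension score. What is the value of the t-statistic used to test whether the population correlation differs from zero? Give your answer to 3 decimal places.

t = r·√(n−2) / √(1−r²) with r = 0.58, n = 45
  = 0.58·√43 / √(1 − 0.3364)
  = 0.58·6.557439 / 0.814616
  = 3.803315 / 0.814616 = 4.669

4.669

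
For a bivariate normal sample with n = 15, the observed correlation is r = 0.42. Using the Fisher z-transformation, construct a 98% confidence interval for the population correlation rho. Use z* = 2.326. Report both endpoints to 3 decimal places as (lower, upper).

Fisher z: z_r = atanh(r) = ½·ln((1+0.42)/(1−0.42)) = 0.447692
SE(z) = 1/√(n−3) = 1/√12 = 0.288675
98% ⇒ z* = 2.326; margin = 2.326·0.288675 = 0.671458
CI on z-scale: (-0.223766, 1.119150)
Back-transform: tanh(-0.223766) = -0.220105, tanh(1.119150) = 0.807273

(-0.220, 0.807)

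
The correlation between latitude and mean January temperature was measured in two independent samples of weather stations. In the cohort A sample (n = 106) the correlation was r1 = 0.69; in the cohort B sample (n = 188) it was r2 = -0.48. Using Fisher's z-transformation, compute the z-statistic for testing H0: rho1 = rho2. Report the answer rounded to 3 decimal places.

Fisher z-transforms: z1 = atanh(0.69) = 0.847956, z2 = atanh(-0.48) = -0.522984; difference d = 1.370940
Var(d) = 1/103 + 1/185 = 0.0097087 + 0.0054054 = 0.0151141
z = d/√Var(d) = 1.370940 / √0.0151141 = 1.370940 / 0.122939 = 11.151

11.151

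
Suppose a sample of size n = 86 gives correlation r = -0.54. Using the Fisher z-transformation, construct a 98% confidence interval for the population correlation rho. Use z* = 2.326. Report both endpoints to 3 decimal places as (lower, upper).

(-0.696, -0.335)

z_r = atanh(-0.54) = -0.604156;  SE = 1/√(n−3) = 1/√83 = 0.109764
z-limits: -0.604156 ± 2.326·0.109764 = -0.604156 ± 0.255311 = [-0.859467, -0.348845]
ρ-limits: (tanh -0.859467, tanh -0.348845) = (-0.696, -0.335)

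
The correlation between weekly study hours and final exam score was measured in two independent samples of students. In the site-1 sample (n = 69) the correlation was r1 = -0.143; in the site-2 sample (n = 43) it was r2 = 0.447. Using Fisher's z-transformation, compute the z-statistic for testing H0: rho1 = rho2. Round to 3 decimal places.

-3.119

z1 = atanh(-0.143) = -0.143987,  z2 = atanh(0.447) = 0.480945
SE = √(1/(n1−3) + 1/(n2−3)) = √(1/66 + 1/40) = √(0.0151515 + 0.0250000) = √0.0401515 = 0.200378
z = (z1 − z2)/SE = (-0.143987 − 0.480945) / 0.200378 = -0.624932 / 0.200378 = -3.119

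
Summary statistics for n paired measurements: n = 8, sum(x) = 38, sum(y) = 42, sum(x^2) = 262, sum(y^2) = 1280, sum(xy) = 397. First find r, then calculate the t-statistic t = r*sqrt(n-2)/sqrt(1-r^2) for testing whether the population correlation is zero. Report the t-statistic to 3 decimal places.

S_xy = nΣxy − ΣxΣy = 8·397 − 38·42 = 3176 − 1596 = 1580
S_xx = nΣx² − (Σx)² = 8·262 − 38² = 2096 − 1444 = 652
S_yy = nΣy² − (Σy)² = 8·1280 − 42² = 10240 − 1764 = 8476
r = S_xy / √(S_xx·S_yy) = 1580 / √(652·8476) = 1580 / √5526352 = 1580 / 2350.8194 = 0.6721
t = r·√(n−2)/√(1−r²) = 0.6721·√6 / √(1−0.451718) = 1.646302 / 0.740461 = 2.223

2.223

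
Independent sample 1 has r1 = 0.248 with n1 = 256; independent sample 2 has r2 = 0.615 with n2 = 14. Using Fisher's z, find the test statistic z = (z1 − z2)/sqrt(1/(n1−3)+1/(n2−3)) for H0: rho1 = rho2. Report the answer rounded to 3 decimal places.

Fisher z-transforms: z1 = atanh(0.248) = 0.253281, z2 = atanh(0.615) = 0.716923; difference d = -0.463642
Var(d) = 1/253 + 1/11 = 0.0039526 + 0.0909091 = 0.0948617
z = d/√Var(d) = -0.463642 / √0.0948617 = -0.463642 / 0.307996 = -1.505

-1.505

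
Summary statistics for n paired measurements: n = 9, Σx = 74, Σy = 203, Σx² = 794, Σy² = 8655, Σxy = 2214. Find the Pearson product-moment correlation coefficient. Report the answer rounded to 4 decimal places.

S_xy = nΣxy − ΣxΣy = 9·2214 − 74·203 = 19926 − 15022 = 4904
S_xx = nΣx² − (Σx)² = 9·794 − 74² = 7146 − 5476 = 1670
S_yy = nΣy² − (Σy)² = 9·8655 − 203² = 77895 − 41209 = 36686
r = S_xy / √(S_xx·S_yy) = 4904 / √(1670·36686) = 4904 / √61265620 = 4904 / 7827.2358 = 0.6265

0.6265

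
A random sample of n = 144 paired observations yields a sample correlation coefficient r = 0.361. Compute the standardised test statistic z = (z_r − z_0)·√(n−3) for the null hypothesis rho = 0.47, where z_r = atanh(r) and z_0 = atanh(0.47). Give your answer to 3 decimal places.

z_r = atanh(0.361) = 0.378035,  z_0 = atanh(0.47) = 0.510070
SE = 1/√(n−3) = 1/√141 = 0.084215
z = (z_r − z_0)/SE = (0.378035 − 0.510070) / 0.084215 = -0.132035 / 0.084215 = -1.568

-1.568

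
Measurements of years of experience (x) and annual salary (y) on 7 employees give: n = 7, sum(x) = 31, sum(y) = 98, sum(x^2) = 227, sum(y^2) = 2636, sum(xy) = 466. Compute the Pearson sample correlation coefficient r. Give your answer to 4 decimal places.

Numerator: nΣxy − (Σx)(Σy) = 7·466 − (31)(98) = 224
Denominator: √[(nΣx²−(Σx)²)(nΣy²−(Σy)²)]
  nΣx²−(Σx)² = 7·227 − 961 = 628;  nΣy²−(Σy)² = 7·2636 − 9604 = 8848
  √(628·8848) = √5556544 = 2357.2323
r = 224 / 2357.2323 = 0.0950

0.0950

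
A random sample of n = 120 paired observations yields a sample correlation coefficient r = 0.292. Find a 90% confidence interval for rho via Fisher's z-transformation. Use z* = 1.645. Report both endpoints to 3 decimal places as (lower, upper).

Fisher z: z_r = atanh(r) = ½·ln((1+0.292)/(1−0.292)) = 0.300751
SE(z) = 1/√(n−3) = 1/√117 = 0.092450
90% ⇒ z* = 1.645; margin = 1.645·0.092450 = 0.152080
CI on z-scale: (0.148671, 0.452831)
Back-transform: tanh(0.148671) = 0.147585, tanh(0.452831) = 0.424223

(0.148, 0.424)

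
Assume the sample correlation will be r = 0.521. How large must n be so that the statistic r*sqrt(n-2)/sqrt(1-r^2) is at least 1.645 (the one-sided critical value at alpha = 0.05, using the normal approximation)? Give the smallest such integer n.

Need r·√(n−2)/√(1−r²) ≥ 1.645
√(n−2) ≥ 1.645·√(1−0.271441) / 0.521 = 1.645·0.853557 / 0.521 = 2.6950
n−2 ≥ 7.2630  ⇒  n ≥ 9.2630
Smallest integer n = 10

10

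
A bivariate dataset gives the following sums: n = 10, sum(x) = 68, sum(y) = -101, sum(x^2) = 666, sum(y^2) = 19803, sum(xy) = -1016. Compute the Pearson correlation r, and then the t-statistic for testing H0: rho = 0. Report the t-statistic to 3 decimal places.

S_xy = nΣxy − ΣxΣy = 10·(-1016) − 68·(-101) = -10160 − (-6868) = -3292
S_xx = nΣx² − (Σx)² = 10·666 − 68² = 6660 − 4624 = 2036
S_yy = nΣy² − (Σy)² = 10·19803 − (-101)² = 198030 − 10201 = 187829
r = S_xy / √(S_xx·S_yy) = -3292 / √(2036·187829) = -3292 / √382419844 = -3292 / 19555.5579 = -0.1683
t = r·√(n−2)/√(1−r²) = -0.1683·√8 / √(1−0.028325) = -0.476024 / 0.985736 = -0.483

-0.483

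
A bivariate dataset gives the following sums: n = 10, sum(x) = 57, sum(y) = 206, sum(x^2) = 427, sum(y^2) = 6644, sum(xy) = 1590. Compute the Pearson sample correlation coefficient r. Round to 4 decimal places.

Numerator: nΣxy − (Σx)(Σy) = 10·1590 − (57)(206) = 4158
Denominator: √[(nΣx²−(Σx)²)(nΣy²−(Σy)²)]
  nΣx²−(Σx)² = 10·427 − 3249 = 1021;  nΣy²−(Σy)² = 10·6644 − 42436 = 24004
  √(1021·24004) = √24508084 = 4950.5640
r = 4158 / 4950.5640 = 0.8399

0.8399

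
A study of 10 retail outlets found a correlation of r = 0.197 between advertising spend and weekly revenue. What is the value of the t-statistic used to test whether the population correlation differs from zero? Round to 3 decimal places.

0.568

1 − r² = 1 − 0.038809 = 0.961191;  √(1−r²) = 0.980403
√(n−2) = √8 = 2.828427
t = r·√(n−2)/√(1−r²) = 0.197 · 2.828427 / 0.980403 = 0.568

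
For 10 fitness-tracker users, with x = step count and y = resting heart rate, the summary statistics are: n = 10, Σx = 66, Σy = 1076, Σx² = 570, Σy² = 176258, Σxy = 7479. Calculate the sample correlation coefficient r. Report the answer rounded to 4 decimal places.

0.1324

Numerator: nΣxy − (Σx)(Σy) = 10·7479 − (66)(1076) = 3774
Denominator: √[(nΣx²−(Σx)²)(nΣy²−(Σy)²)]
  nΣx²−(Σx)² = 10·570 − 4356 = 1344;  nΣy²−(Σy)² = 10·176258 − 1157776 = 604804
  √(1344·604804) = √812856576 = 28510.6397
r = 3774 / 28510.6397 = 0.1324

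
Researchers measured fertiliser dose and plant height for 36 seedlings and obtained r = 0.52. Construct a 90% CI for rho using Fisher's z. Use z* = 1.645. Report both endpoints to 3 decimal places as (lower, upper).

(0.282, 0.698)

z_r = atanh(0.52) = 0.576340;  SE = 1/√(n−3) = 1/√33 = 0.174078
z-limits: 0.576340 ± 1.645·0.174078 = 0.576340 ± 0.286358 = [0.289982, 0.862698]
ρ-limits: (tanh 0.289982, tanh 0.862698) = (0.282, 0.698)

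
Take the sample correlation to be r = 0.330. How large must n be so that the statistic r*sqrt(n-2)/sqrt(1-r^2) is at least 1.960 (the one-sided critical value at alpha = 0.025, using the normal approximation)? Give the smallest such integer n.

34

r√(n−2)/√(1−r²) ≥ 1.960  ⇔  n−2 ≥ (1.960)²·(1−r²)/r²
(1−r²)/r² = (1−0.108900)/0.108900 = 8.1827
n ≥ 2 + 3.8416·8.1827 = 2 + 31.4347 = 33.4347
⌈33.4347⌉ = 34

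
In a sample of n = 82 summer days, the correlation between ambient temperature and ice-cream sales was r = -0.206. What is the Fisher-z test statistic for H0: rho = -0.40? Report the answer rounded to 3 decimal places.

1.908

Fisher z: atanh(-0.206) = -0.208990, atanh(-0.40) = -0.423649
z = (z_r − z_0)·√(n−3) = (-0.208990 − (-0.423649))·√79 = 0.214659 · 8.888194 = 1.908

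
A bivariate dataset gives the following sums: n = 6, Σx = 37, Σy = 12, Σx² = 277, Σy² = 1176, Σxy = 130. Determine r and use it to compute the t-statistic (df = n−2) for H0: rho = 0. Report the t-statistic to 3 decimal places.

0.486

S_xy = nΣxy − ΣxΣy = 6·130 − 37·12 = 780 − 444 = 336
S_xx = nΣx² − (Σx)² = 6·277 − 37² = 1662 − 1369 = 293
S_yy = nΣy² − (Σy)² = 6·1176 − 12² = 7056 − 144 = 6912
r = S_xy / √(S_xx·S_yy) = 336 / √(293·6912) = 336 / √2025216 = 336 / 1423.1008 = 0.2361
t = r·√(n−2)/√(1−r²) = 0.2361·√4 / √(1−0.055743) = 0.472200 / 0.971729 = 0.486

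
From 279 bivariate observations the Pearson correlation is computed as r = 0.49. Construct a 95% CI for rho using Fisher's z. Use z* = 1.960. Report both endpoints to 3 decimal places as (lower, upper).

(0.395, 0.574)

Fisher z: z_r = atanh(r) = ½·ln((1+0.49)/(1−0.49)) = 0.536060
SE(z) = 1/√(n−3) = 1/√276 = 0.060193
95% ⇒ z* = 1.960; margin = 1.960·0.060193 = 0.117978
CI on z-scale: (0.418082, 0.654038)
Back-transform: tanh(0.418082) = 0.395313, tanh(0.654038) = 0.574382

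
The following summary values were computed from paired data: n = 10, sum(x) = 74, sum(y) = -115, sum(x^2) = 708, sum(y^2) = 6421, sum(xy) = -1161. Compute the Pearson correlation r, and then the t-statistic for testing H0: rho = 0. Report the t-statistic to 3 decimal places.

S_xy = nΣxy − ΣxΣy = 10·(-1161) − 74·(-115) = -11610 − (-8510) = -3100
S_xx = nΣx² − (Σx)² = 10·708 − 74² = 7080 − 5476 = 1604
S_yy = nΣy² − (Σy)² = 10·6421 − (-115)² = 64210 − 13225 = 50985
r = S_xy / √(S_xx·S_yy) = -3100 / √(1604·50985) = -3100 / √81779940 = -3100 / 9043.2262 = -0.3428
t = r·√(n−2)/√(1−r²) = -0.3428·√8 / √(1−0.117512) = -0.969585 / 0.939408 = -1.032

-1.032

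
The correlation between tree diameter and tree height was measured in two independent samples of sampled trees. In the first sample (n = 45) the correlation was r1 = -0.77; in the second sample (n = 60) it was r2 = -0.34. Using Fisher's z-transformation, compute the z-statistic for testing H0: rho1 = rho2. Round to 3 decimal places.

-3.276

Fisher z-transforms: z1 = atanh(-0.77) = -1.020328, z2 = atanh(-0.34) = -0.354093; difference d = -0.666235
Var(d) = 1/42 + 1/57 = 0.0238095 + 0.0175439 = 0.0413534
z = d/√Var(d) = -0.666235 / √0.0413534 = -0.666235 / 0.203355 = -3.276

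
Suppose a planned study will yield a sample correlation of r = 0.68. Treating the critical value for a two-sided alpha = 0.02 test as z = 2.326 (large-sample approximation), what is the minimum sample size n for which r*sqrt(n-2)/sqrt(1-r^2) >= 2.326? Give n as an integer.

9

r√(n−2)/√(1−r²) ≥ 2.326  ⇔  n−2 ≥ (2.326)²·(1−r²)/r²
(1−r²)/r² = (1−0.4624)/0.4624 = 1.1626
n ≥ 2 + 5.410276·1.1626 = 2 + 6.2900 = 8.2900
⌈8.2900⌉ = 9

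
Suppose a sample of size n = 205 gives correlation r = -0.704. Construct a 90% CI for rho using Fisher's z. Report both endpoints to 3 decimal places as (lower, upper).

(-0.758, -0.641)

Fisher z: z_r = atanh(r) = ½·ln((1+(-0.704))/(1−(-0.704))) = -0.875187
SE(z) = 1/√(n−3) = 1/√202 = 0.070360
90% ⇒ z* = 1.645; margin = 1.645·0.070360 = 0.115742
CI on z-scale: (-0.990929, -0.759445)
Back-transform: tanh(-0.990929) = -0.757758, tanh(-0.759445) = -0.640750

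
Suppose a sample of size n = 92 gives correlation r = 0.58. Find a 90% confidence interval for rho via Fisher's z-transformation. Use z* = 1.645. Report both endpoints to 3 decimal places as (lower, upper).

(0.453, 0.684)

Fisher z: z_r = atanh(r) = ½·ln((1+0.58)/(1−0.58)) = 0.662463
SE(z) = 1/√(n−3) = 1/√89 = 0.106000
90% ⇒ z* = 1.645; margin = 1.645·0.106000 = 0.174370
CI on z-scale: (0.488093, 0.836833)
Back-transform: tanh(0.488093) = 0.452702, tanh(0.836833) = 0.684128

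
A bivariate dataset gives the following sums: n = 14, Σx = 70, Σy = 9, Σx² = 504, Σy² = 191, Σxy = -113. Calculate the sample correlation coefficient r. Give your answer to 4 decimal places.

Numerator: nΣxy − (Σx)(Σy) = 14·(-113) − (70)(9) = -2212
Denominator: √[(nΣx²−(Σx)²)(nΣy²−(Σy)²)]
  nΣx²−(Σx)² = 14·504 − 4900 = 2156;  nΣy²−(Σy)² = 14·191 − 81 = 2593
  √(2156·2593) = √5590508 = 2364.4255
r = -2212 / 2364.4255 = -0.9355

-0.9355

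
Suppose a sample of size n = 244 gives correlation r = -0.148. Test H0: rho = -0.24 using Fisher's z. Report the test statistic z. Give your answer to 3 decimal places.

z_r = atanh(-0.148) = -0.149095,  z_0 = atanh(-0.24) = -0.244774
SE = 1/√(n−3) = 1/√241 = 0.064416
z = (z_r − z_0)/SE = (-0.149095 − (-0.244774)) / 0.064416 = 0.095679 / 0.064416 = 1.485

1.485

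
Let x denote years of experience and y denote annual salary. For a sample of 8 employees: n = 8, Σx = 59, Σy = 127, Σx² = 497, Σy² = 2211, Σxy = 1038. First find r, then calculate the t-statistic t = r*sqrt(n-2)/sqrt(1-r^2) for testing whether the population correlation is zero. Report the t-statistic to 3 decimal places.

S_xy = nΣxy − ΣxΣy = 8·1038 − 59·127 = 8304 − 7493 = 811
S_xx = nΣx² − (Σx)² = 8·497 − 59² = 3976 − 3481 = 495
S_yy = nΣy² − (Σy)² = 8·2211 − 127² = 17688 − 16129 = 1559
r = S_xy / √(S_xx·S_yy) = 811 / √(495·1559) = 811 / √771705 = 811 / 878.4674 = 0.9232
t = r·√(n−2)/√(1−r²) = 0.9232·√6 / √(1−0.852298) = 2.261369 / 0.384320 = 5.884

5.884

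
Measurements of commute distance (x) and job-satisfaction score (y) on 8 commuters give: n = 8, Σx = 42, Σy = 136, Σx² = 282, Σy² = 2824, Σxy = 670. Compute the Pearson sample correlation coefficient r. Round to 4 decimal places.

S_xy = nΣxy − ΣxΣy = 8·670 − 42·136 = 5360 − 5712 = -352
S_xx = nΣx² − (Σx)² = 8·282 − 42² = 2256 − 1764 = 492
S_yy = nΣy² − (Σy)² = 8·2824 − 136² = 22592 − 18496 = 4096
r = S_xy / √(S_xx·S_yy) = -352 / √(492·4096) = -352 / √2015232 = -352 / 1419.5887 = -0.2480

-0.2480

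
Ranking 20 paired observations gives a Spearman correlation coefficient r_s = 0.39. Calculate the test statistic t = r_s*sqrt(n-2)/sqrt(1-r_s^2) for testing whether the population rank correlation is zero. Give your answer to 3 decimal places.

1.797

t = r_s·√(n−2) / √(1−r_s²) with r_s = 0.39, n = 20
  = 0.39·√18 / √(1 − 0.1521)
  = 0.39·4.242641 / 0.920815
  = 1.654630 / 0.920815 = 1.797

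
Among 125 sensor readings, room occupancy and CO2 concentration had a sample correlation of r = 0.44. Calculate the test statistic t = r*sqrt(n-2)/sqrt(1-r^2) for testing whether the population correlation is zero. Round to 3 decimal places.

5.434

t = r·√(n−2) / √(1−r²) with r = 0.44, n = 125
  = 0.44·√123 / √(1 − 0.1936)
  = 0.44·11.090537 / 0.897998
  = 4.879836 / 0.897998 = 5.434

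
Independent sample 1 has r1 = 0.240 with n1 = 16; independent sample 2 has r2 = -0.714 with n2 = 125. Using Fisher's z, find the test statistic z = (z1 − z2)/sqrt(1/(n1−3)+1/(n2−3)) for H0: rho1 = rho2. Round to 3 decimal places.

Fisher z-transforms: z1 = atanh(0.240) = 0.244774, z2 = atanh(-0.714) = -0.895297; difference d = 1.140071
Var(d) = 1/13 + 1/122 = 0.0769231 + 0.0081967 = 0.0851198
z = d/√Var(d) = 1.140071 / √0.0851198 = 1.140071 / 0.291753 = 3.908

3.908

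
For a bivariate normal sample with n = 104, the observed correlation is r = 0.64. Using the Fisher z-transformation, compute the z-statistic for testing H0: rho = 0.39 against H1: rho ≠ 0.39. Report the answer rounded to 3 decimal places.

z_r = atanh(0.64) = 0.758174,  z_0 = atanh(0.39) = 0.411800
SE = 1/√(n−3) = 1/√101 = 0.099504
z = (z_r − z_0)/SE = (0.758174 − 0.411800) / 0.099504 = 0.346374 / 0.099504 = 3.481

3.481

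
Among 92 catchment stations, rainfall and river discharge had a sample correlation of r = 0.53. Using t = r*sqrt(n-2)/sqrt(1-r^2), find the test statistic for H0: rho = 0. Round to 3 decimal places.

t = r·√(n−2) / √(1−r²) with r = 0.53, n = 92
  = 0.53·√90 / √(1 − 0.2809)
  = 0.53·9.486833 / 0.847998
  = 5.028021 / 0.847998 = 5.929

5.929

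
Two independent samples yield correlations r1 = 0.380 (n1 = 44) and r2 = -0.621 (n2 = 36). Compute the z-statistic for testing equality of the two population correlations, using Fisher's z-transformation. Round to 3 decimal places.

4.818

z1 = atanh(0.380) = 0.400060,  z2 = atanh(-0.621) = -0.726631
SE = √(1/(n1−3) + 1/(n2−3)) = √(1/41 + 1/33) = √(0.0243902 + 0.0303030) = √0.0546932 = 0.233866
z = (z1 − z2)/SE = (0.400060 − (-0.726631)) / 0.233866 = 1.126691 / 0.233866 = 4.818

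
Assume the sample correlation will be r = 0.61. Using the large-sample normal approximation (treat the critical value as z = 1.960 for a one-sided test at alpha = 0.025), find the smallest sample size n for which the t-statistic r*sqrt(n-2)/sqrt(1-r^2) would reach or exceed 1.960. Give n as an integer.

Need r·√(n−2)/√(1−r²) ≥ 1.960
√(n−2) ≥ 1.960·√(1−0.3721) / 0.61 = 1.960·0.792401 / 0.61 = 2.5461
n−2 ≥ 6.4826  ⇒  n ≥ 8.4826
Smallest integer n = 9

9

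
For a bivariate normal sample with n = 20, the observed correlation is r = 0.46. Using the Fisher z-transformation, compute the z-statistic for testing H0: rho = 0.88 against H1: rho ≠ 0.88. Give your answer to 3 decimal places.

Fisher z: atanh(0.46) = 0.497311, atanh(0.88) = 1.375768
z = (z_r − z_0)·√(n−3) = (0.497311 − 1.375768)·√17 = -0.878457 · 4.123106 = -3.622

-3.622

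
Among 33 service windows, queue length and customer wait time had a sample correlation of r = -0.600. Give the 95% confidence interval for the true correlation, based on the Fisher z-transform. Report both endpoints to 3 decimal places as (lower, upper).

z_r = atanh(-0.600) = -0.693147;  SE = 1/√(n−3) = 1/√30 = 0.182574
z-limits: -0.693147 ± 1.960·0.182574 = -0.693147 ± 0.357845 = [-1.050992, -0.335302]
ρ-limits: (tanh -1.050992, tanh -0.335302) = (-0.782, -0.323)

(-0.782, -0.323)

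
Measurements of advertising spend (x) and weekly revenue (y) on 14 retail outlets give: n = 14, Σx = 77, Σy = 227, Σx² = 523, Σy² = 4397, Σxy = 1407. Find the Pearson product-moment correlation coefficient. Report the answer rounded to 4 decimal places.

Numerator: nΣxy − (Σx)(Σy) = 14·1407 − (77)(227) = 2219
Denominator: √[(nΣx²−(Σx)²)(nΣy²−(Σy)²)]
  nΣx²−(Σx)² = 14·523 − 5929 = 1393;  nΣy²−(Σy)² = 14·4397 − 51529 = 10029
  √(1393·10029) = √13970397 = 3737.6994
r = 2219 / 3737.6994 = 0.5937

0.5937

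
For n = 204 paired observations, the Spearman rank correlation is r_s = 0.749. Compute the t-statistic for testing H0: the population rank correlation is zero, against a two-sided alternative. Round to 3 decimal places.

t = r_s·√(n−2) / √(1−r_s²) with r_s = 0.749, n = 204
  = 0.749·√202 / √(1 − 0.561001)
  = 0.749·14.212670 / 0.662570
  = 10.645290 / 0.662570 = 16.067

16.067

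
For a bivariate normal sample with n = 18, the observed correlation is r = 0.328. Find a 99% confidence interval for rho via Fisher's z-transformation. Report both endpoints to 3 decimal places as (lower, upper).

Fisher z: z_r = atanh(r) = ½·ln((1+0.328)/(1−0.328)) = 0.340585
SE(z) = 1/√(n−3) = 1/√15 = 0.258199
99% ⇒ z* = 2.576; margin = 2.576·0.258199 = 0.665121
CI on z-scale: (-0.324536, 1.005706)
Back-transform: tanh(-0.324536) = -0.313603, tanh(1.005706) = 0.763980

(-0.314, 0.764)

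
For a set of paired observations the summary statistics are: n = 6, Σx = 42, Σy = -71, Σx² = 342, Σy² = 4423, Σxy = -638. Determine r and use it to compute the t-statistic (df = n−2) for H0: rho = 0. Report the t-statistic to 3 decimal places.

Numerator: nΣxy − (Σx)(Σy) = 6·(-638) − (42)(-71) = -846
Denominator: √[(nΣx²−(Σx)²)(nΣy²−(Σy)²)]
  nΣx²−(Σx)² = 6·342 − 1764 = 288;  nΣy²−(Σy)² = 6·4423 − 5041 = 21497
  √(288·21497) = √6191136 = 2488.1993
r = -846 / 2488.1993 = -0.3400
t = r·√(n−2)/√(1−r²) = -0.3400·√4 / √(1−0.115600) = -0.680000 / 0.940425 = -0.723

-0.723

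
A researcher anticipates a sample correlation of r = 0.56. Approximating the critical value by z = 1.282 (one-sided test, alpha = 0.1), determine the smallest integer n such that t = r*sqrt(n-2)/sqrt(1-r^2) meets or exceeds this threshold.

6

Need r·√(n−2)/√(1−r²) ≥ 1.282
√(n−2) ≥ 1.282·√(1−0.3136) / 0.56 = 1.282·0.828493 / 0.56 = 1.8967
n−2 ≥ 3.5975  ⇒  n ≥ 5.5975
Smallest integer n = 6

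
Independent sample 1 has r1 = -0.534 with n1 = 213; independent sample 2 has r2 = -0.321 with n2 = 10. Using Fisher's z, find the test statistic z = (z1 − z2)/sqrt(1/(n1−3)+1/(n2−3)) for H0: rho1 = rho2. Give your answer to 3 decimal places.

-0.684

z1 = atanh(-0.534) = -0.595724,  z2 = atanh(-0.321) = -0.332762
SE = √(1/(n1−3) + 1/(n2−3)) = √(1/210 + 1/7) = √(0.0047619 + 0.1428571) = √0.1476190 = 0.384212
z = (z1 − z2)/SE = (-0.595724 − (-0.332762)) / 0.384212 = -0.262962 / 0.384212 = -0.684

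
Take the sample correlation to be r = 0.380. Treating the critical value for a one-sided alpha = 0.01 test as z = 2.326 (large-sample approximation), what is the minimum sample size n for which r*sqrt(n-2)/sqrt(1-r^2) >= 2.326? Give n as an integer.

35

Need r·√(n−2)/√(1−r²) ≥ 2.326
√(n−2) ≥ 2.326·√(1−0.144400) / 0.380 = 2.326·0.924986 / 0.380 = 5.6619
n−2 ≥ 32.0571  ⇒  n ≥ 34.0571
Smallest integer n = 35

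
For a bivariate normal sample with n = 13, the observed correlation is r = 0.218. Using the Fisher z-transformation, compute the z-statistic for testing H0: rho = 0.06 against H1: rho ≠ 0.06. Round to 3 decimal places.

0.511

z_r = atanh(0.218) = 0.221555,  z_0 = atanh(0.06) = 0.060072
SE = 1/√(n−3) = 1/√10 = 0.316228
z = (z_r − z_0)/SE = (0.221555 − 0.060072) / 0.316228 = 0.161483 / 0.316228 = 0.511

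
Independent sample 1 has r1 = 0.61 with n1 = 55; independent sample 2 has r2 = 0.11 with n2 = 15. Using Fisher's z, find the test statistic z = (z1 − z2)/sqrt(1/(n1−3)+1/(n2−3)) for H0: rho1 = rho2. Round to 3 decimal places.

1.869

z1 = atanh(0.61) = 0.708921,  z2 = atanh(0.11) = 0.110447
SE = √(1/(n1−3) + 1/(n2−3)) = √(1/52 + 1/12) = √(0.0192308 + 0.0833333) = √0.1025641 = 0.320256
z = (z1 − z2)/SE = (0.708921 − 0.110447) / 0.320256 = 0.598474 / 0.320256 = 1.869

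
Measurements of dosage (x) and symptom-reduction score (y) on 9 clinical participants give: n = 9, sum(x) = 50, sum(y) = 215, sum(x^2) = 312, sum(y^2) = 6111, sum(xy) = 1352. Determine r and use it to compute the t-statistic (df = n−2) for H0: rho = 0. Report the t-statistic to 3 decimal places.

4.511

Numerator: nΣxy − (Σx)(Σy) = 9·1352 − (50)(215) = 1418
Denominator: √[(nΣx²−(Σx)²)(nΣy²−(Σy)²)]
  nΣx²−(Σx)² = 9·312 − 2500 = 308;  nΣy²−(Σy)² = 9·6111 − 46225 = 8774
  √(308·8774) = √2702392 = 1643.8954
r = 1418 / 1643.8954 = 0.8626
t = r·√(n−2)/√(1−r²) = 0.8626·√7 / √(1−0.744079) = 2.282225 / 0.505886 = 4.511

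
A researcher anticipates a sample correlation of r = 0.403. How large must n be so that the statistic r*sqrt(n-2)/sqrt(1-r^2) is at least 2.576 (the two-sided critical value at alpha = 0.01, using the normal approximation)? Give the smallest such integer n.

r√(n−2)/√(1−r²) ≥ 2.576  ⇔  n−2 ≥ (2.576)²·(1−r²)/r²
(1−r²)/r² = (1−0.162409)/0.162409 = 5.1573
n ≥ 2 + 6.635776·5.1573 = 2 + 34.2227 = 36.2227
⌈36.2227⌉ = 37

37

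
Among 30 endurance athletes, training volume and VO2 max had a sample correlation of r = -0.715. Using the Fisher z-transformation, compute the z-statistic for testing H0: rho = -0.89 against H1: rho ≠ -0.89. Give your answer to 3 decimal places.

2.726

Fisher z: atanh(-0.715) = -0.897340, atanh(-0.89) = -1.421926
z = (z_r − z_0)·√(n−3) = (-0.897340 − (-1.421926))·√27 = 0.524586 · 5.196152 = 2.726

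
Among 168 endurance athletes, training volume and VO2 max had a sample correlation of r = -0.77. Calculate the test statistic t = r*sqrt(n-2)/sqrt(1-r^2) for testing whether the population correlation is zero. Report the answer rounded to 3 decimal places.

t = r·√(n−2) / √(1−r²) with r = -0.77, n = 168
  = -0.77·√166 / √(1 − 0.5929)
  = -0.77·12.884099 / 0.638044
  = -9.920756 / 0.638044 = -15.549

-15.549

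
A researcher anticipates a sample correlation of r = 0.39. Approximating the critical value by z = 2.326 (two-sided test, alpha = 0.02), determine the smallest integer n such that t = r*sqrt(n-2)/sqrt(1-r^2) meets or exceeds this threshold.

33

r√(n−2)/√(1−r²) ≥ 2.326  ⇔  n−2 ≥ (2.326)²·(1−r²)/r²
(1−r²)/r² = (1−0.1521)/0.1521 = 5.5746
n ≥ 2 + 5.410276·5.5746 = 2 + 30.1601 = 32.1601
⌈32.1601⌉ = 33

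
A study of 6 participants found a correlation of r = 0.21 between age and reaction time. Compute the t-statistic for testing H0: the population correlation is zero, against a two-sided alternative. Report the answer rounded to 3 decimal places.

0.430

t = r·√(n−2) / √(1−r²) with r = 0.21, n = 6
  = 0.21·√4 / √(1 − 0.0441)
  = 0.21·2.000000 / 0.977701
  = 0.420000 / 0.977701 = 0.430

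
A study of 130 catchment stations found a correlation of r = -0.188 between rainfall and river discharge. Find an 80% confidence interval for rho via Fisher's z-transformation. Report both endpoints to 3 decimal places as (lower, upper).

Fisher z: z_r = atanh(r) = ½·ln((1+(-0.188))/(1−(-0.188))) = -0.190263
SE(z) = 1/√(n−3) = 1/√127 = 0.088736
80% ⇒ z* = 1.282; margin = 1.282·0.088736 = 0.113760
CI on z-scale: (-0.304023, -0.076503)
Back-transform: tanh(-0.304023) = -0.294990, tanh(-0.076503) = -0.076354

(-0.295, -0.076)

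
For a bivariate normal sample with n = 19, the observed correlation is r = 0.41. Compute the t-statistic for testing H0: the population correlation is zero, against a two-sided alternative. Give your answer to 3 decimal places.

1 − r² = 1 − 0.1681 = 0.8319;  √(1−r²) = 0.912086
√(n−2) = √17 = 4.123106
t = r·√(n−2)/√(1−r²) = 0.41 · 4.123106 / 0.912086 = 1.853

1.853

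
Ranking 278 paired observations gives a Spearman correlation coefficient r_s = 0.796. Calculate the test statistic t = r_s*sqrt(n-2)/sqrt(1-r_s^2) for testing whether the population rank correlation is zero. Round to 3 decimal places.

1 − r_s² = 1 − 0.633616 = 0.366384;  √(1−r_s²) = 0.605297
√(n−2) = √276 = 16.613248
t = r_s·√(n−2)/√(1−r_s²) = 0.796 · 16.613248 / 0.605297 = 21.847

21.847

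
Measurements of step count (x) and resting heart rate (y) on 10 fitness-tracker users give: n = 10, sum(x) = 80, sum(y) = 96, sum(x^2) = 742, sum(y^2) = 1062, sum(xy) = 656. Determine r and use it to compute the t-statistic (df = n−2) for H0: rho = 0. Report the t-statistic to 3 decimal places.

S_xy = nΣxy − ΣxΣy = 10·656 − 80·96 = 6560 − 7680 = -1120
S_xx = nΣx² − (Σx)² = 10·742 − 80² = 7420 − 6400 = 1020
S_yy = nΣy² − (Σy)² = 10·1062 − 96² = 10620 − 9216 = 1404
r = S_xy / √(S_xx·S_yy) = -1120 / √(1020·1404) = -1120 / √1432080 = -1120 / 1196.6954 = -0.9359
t = r·√(n−2)/√(1−r²) = -0.9359·√8 / √(1−0.875909) = -2.647125 / 0.352266 = -7.515

-7.515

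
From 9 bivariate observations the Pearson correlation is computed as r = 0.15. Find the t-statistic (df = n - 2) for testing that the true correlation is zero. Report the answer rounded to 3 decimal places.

t = r·√(n−2) / √(1−r²) with r = 0.15, n = 9
  = 0.15·√7 / √(1 − 0.0225)
  = 0.15·2.645751 / 0.988686
  = 0.396863 / 0.988686 = 0.401

0.401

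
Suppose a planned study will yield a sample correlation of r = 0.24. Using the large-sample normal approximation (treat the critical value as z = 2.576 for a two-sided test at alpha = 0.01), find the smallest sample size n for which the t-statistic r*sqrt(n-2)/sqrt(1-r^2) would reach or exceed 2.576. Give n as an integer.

Need r·√(n−2)/√(1−r²) ≥ 2.576
√(n−2) ≥ 2.576·√(1−0.0576) / 0.24 = 2.576·0.970773 / 0.24 = 10.4196
n−2 ≥ 108.5681  ⇒  n ≥ 110.5681
Smallest integer n = 111

111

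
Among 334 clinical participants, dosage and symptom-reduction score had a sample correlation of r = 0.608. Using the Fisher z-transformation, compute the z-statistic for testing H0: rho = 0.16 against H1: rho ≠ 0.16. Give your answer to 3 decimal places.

9.904

z_r = atanh(0.608) = 0.705742,  z_0 = atanh(0.16) = 0.161387
SE = 1/√(n−3) = 1/√331 = 0.054965
z = (z_r − z_0)/SE = (0.705742 − 0.161387) / 0.054965 = 0.544355 / 0.054965 = 9.904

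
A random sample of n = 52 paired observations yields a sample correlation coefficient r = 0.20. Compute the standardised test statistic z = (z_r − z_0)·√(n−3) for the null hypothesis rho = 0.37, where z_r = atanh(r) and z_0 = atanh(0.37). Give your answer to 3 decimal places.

-1.300

Fisher z: atanh(0.20) = 0.202733, atanh(0.37) = 0.388423
z = (z_r − z_0)·√(n−3) = (0.202733 − 0.388423)·√49 = -0.185690 · 7.000000 = -1.300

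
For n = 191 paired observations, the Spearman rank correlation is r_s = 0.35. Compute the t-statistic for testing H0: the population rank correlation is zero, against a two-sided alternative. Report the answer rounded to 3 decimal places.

t = r_s·√(n−2) / √(1−r_s²) with r_s = 0.35, n = 191
  = 0.35·√189 / √(1 − 0.1225)
  = 0.35·13.747727 / 0.936750
  = 4.811704 / 0.936750 = 5.137

5.137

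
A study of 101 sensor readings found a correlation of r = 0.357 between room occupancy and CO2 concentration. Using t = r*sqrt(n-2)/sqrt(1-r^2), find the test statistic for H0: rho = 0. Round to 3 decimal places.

3.803

t = r·√(n−2) / √(1−r²) with r = 0.357, n = 101
  = 0.357·√99 / √(1 − 0.127449)
  = 0.357·9.949874 / 0.934104
  = 3.552105 / 0.934104 = 3.803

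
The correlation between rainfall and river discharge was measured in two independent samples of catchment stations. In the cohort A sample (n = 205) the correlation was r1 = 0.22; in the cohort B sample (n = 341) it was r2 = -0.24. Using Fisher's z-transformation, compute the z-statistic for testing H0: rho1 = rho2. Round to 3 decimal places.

Fisher z-transforms: z1 = atanh(0.22) = 0.223656, z2 = atanh(-0.24) = -0.244774; difference d = 0.468430
Var(d) = 1/202 + 1/338 = 0.0049505 + 0.0029586 = 0.0079091
z = d/√Var(d) = 0.468430 / √0.0079091 = 0.468430 / 0.088933 = 5.267

5.267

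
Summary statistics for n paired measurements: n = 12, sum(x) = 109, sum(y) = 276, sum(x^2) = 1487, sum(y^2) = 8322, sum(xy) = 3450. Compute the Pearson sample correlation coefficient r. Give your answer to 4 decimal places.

S_xy = nΣxy − ΣxΣy = 12·3450 − 109·276 = 41400 − 30084 = 11316
S_xx = nΣx² − (Σx)² = 12·1487 − 109² = 17844 − 11881 = 5963
S_yy = nΣy² − (Σy)² = 12·8322 − 276² = 99864 − 76176 = 23688
r = S_xy / √(S_xx·S_yy) = 11316 / √(5963·23688) = 11316 / √141251544 = 11316 / 11884.9293 = 0.9521

0.9521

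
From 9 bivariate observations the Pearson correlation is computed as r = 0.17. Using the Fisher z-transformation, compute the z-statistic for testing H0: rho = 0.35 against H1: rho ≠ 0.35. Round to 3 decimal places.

-0.475

z_r = atanh(0.17) = 0.171667,  z_0 = atanh(0.35) = 0.365444
SE = 1/√(n−3) = 1/√6 = 0.408248
z = (z_r − z_0)/SE = (0.171667 − 0.365444) / 0.408248 = -0.193777 / 0.408248 = -0.475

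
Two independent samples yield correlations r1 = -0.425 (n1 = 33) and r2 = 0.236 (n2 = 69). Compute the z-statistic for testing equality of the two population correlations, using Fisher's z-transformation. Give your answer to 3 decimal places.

-3.153

z1 = atanh(-0.425) = -0.453779,  z2 = atanh(0.236) = 0.240534
SE = √(1/(n1−3) + 1/(n2−3)) = √(1/30 + 1/66) = √(0.0333333 + 0.0151515) = √0.0484848 = 0.220193
z = (z1 − z2)/SE = (-0.453779 − 0.240534) / 0.220193 = -0.694313 / 0.220193 = -3.153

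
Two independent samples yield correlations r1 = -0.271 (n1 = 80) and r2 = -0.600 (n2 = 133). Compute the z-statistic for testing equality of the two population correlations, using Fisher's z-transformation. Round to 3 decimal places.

2.887

z1 = atanh(-0.271) = -0.277943,  z2 = atanh(-0.600) = -0.693147
SE = √(1/(n1−3) + 1/(n2−3)) = √(1/77 + 1/130) = √(0.0129870 + 0.0076923) = √0.0206793 = 0.143803
z = (z1 − z2)/SE = (-0.277943 − (-0.693147)) / 0.143803 = 0.415204 / 0.143803 = 2.887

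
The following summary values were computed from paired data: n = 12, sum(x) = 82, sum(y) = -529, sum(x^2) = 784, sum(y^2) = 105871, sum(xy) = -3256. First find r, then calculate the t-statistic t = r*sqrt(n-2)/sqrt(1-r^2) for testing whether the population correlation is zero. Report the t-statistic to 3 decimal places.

Numerator: nΣxy − (Σx)(Σy) = 12·(-3256) − (82)(-529) = 4306
Denominator: √[(nΣx²−(Σx)²)(nΣy²−(Σy)²)]
  nΣx²−(Σx)² = 12·784 − 6724 = 2684;  nΣy²−(Σy)² = 12·105871 − 279841 = 990611
  √(2684·990611) = √2658799924 = 51563.5523
r = 4306 / 51563.5523 = 0.0835
t = r·√(n−2)/√(1−r²) = 0.0835·√10 / √(1−0.006972) = 0.264050 / 0.996508 = 0.265

0.265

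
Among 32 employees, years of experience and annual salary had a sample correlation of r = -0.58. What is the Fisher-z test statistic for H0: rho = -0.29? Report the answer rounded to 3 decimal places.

z_r = atanh(-0.58) = -0.662463,  z_0 = atanh(-0.29) = -0.298566
SE = 1/√(n−3) = 1/√29 = 0.185695
z = (z_r − z_0)/SE = (-0.662463 − (-0.298566)) / 0.185695 = -0.363897 / 0.185695 = -1.960

-1.960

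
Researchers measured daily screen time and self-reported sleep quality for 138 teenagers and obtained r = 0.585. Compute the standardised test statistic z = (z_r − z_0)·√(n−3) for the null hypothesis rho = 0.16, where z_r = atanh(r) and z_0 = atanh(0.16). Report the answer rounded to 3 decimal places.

Fisher z: atanh(0.585) = 0.670031, atanh(0.16) = 0.161387
z = (z_r − z_0)·√(n−3) = (0.670031 − 0.161387)·√135 = 0.508644 · 11.618950 = 5.910

5.910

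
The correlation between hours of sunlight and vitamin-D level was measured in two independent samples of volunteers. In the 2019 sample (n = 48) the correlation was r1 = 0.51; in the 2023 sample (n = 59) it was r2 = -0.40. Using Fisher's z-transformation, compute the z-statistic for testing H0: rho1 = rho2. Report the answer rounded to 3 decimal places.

Fisher z-transforms: z1 = atanh(0.51) = 0.562730, z2 = atanh(-0.40) = -0.423649; difference d = 0.986379
Var(d) = 1/45 + 1/56 = 0.0222222 + 0.0178571 = 0.0400793
z = d/√Var(d) = 0.986379 / √0.0400793 = 0.986379 / 0.200198 = 4.927

4.927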